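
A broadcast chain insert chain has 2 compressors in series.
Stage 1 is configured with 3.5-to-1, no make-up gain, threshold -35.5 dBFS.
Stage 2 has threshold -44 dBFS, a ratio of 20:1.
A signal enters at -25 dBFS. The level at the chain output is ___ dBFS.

-43.425 dBFS

Stage 1: -25 dBFS is 10.5 dB over -35.5 dBFS; at 3.5:1 that becomes 3 dB over, giving -32.5 dBFS.
Stage 2: 11.5 dB above -44 dBFS, reduced 20:1 to 0.575 dB above → -43.425 dBFS.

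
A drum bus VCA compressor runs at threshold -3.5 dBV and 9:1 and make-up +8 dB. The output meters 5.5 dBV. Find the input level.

Before make-up, the level was 5.5 − 8 = -2.5 dBV.
The compressed level sits -2.5 − (-3.5) = 1 dB over threshold.
Undo the ratio: input overshoot = 1 × 9 = 9 dB, giving input = 5.5 dBV.

5.5 dBV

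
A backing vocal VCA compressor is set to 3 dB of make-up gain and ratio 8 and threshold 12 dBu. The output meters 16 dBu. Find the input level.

20 dBu

Stripping the +3 dB make-up gives 13 dBu at the gain stage.
The compressed level sits 13 − 12 = 1 dB over threshold.
Input overshoot = R × output overshoot = 8 dB → input = 12 + 8 = 20 dBu.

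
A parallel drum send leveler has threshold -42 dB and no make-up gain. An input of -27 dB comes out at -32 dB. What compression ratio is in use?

Input overshoot = -27 − (-42) = 15 dB; output overshoot = -32 − (-42) = 10 dB.
Ratio = 15 / 10 = 1.5.

1.5:1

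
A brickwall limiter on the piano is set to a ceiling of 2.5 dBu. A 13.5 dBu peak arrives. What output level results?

2.5 dBu

The limiter clamps the peak to its 2.5 dBu ceiling.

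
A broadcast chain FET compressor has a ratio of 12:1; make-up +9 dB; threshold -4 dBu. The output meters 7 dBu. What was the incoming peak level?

20 dBu

Before make-up, the level was 7 − 9 = -2 dBu.
That's 2 dB above the -4 dBu threshold.
Before 12:1 compression the overshoot was 2 × 12 = 24 dB, so input = -4 + 24 = 20 dBu.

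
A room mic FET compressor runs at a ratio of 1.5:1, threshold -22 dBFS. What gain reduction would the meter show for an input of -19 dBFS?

1 dB

-19 dBFS exceeds the threshold by 3 dB.
At 1.5:1, output sits 3/1.5 = 2 dB above threshold.
Gain reduction = 3 − 2 = 1 dB.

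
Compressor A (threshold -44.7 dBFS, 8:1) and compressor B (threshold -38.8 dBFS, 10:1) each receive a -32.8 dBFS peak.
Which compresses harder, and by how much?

A: 11.9 dB over, compressed to 1.4875 dB over, so 10.4125 dB of GR.
B: 6 dB over, compressed to 0.6 dB over, so 5.4 dB of GR.
A applies 5.0125 dB more gain reduction.

A, by 5.0125 dB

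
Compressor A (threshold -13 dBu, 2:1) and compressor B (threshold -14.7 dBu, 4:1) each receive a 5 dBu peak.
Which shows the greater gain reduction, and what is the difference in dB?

A: overshoot 18 dB → output overshoot 9 dB → GR 9 dB.
B: overshoot 19.7 dB → output overshoot 4.925 dB → GR 14.775 dB.
B applies 5.775 dB more gain reduction.

B, by 5.775 dB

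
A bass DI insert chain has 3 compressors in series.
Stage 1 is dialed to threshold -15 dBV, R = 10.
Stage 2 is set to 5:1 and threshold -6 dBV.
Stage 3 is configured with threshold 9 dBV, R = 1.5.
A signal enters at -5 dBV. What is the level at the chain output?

Stage 1: -5 dBV is 10 dB over -15 dBV; at 10:1 that becomes 1 dB over, giving -14 dBV.
Stage 2: below threshold (-14 ≤ -6); passes unchanged; output -14 dBV.
Stage 3: -14 dBV ≤ 9 dBV, so stage 3 doesn't engage; output -14 dBV.

-14 dBV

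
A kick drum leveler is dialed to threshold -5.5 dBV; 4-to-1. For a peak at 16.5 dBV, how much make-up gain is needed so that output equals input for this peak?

Overshoot 22 dB → 22/4 = 5.5 dB after compression, so the compressed level is -5.5 + 5.5 = 0 dBV.
Make-up = target − compressed = 16.5 − 0 = 16.5 dB.

16.5 dB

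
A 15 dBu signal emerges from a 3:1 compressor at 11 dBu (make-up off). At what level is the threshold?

Input is 6 dB above T (since output overshoot × R = input overshoot: (11 − T)·3 = 15 − T gives T = 9 dBu).
Check: 9 + (15 − 9)/3 = 9 + 2 = 11 dBu. ✓

9 dBu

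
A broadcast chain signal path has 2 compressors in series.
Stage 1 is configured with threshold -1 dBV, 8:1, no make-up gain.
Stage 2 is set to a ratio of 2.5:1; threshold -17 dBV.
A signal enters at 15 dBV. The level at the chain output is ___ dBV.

Stage 1: 15 dBV is 16 dB over -1 dBV; at 8:1 that becomes 2 dB over, giving 1 dBV.
Stage 2: 1 dBV is 18 dB over -17 dBV; at 2.5:1 that becomes 7.2 dB over, giving -9.8 dBV.

-9.8 dBV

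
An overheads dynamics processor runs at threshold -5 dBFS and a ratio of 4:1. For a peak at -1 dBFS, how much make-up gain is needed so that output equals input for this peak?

Without make-up, output = threshold + overshoot/4 = -5 + 1 = -4 dBFS.
Gap to target: 3 dB.

3 dB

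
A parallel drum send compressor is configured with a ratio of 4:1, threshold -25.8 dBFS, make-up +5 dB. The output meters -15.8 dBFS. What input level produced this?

-5.8 dBFS

Before make-up, the level was -15.8 − 5 = -20.8 dBFS.
That's 5 dB above the -25.8 dBFS threshold.
Undo the ratio: input overshoot = 5 × 4 = 20 dB, giving input = -5.8 dBFS.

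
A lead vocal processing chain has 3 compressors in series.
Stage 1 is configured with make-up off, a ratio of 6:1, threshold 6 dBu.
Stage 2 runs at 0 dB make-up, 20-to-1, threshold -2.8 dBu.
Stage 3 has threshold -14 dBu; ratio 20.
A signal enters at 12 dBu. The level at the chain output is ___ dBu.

-13.4155 dBu

Stage 1: 12 dBu is 6 dB over 6 dBu; at 6:1 that becomes 1 dB over, giving 7 dBu.
Stage 2: 7 dBu is 9.8 dB over -2.8 dBu; at 20:1 that becomes 0.49 dB over, giving -2.31 dBu.
Stage 3: overshoot 11.69 dB → 11.69/20 = 0.5845 dB → -13.4155 dBu.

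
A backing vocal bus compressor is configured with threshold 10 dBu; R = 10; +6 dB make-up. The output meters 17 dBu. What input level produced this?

20 dBu

Stripping the +6 dB make-up gives 11 dBu at the gain stage.
The compressed level sits 11 − 10 = 1 dB over threshold.
Undo the ratio: input overshoot = 1 × 10 = 10 dB, giving input = 20 dBu.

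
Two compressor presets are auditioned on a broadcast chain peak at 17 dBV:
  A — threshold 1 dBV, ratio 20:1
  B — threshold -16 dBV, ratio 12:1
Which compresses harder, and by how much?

A: GR = 16 − 16/20 = 15.2 dB.
B: GR = 33 − 33/12 = 30.25 dB.
Difference: 15.05 dB in favour of B.

B, by 15.05 dB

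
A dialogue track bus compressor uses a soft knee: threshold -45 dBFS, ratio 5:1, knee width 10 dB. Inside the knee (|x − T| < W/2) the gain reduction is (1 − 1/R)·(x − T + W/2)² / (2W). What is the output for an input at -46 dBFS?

x − T + W/2 = -46 − (-45) + 5 = 4.
GR = (1 − 1/5) × 4² / 20 = 0.8 × 16 / 20 = 0.64 dB.
Output = -46 − 0.64 = -46.64 dBFS.

-46.64 dBFS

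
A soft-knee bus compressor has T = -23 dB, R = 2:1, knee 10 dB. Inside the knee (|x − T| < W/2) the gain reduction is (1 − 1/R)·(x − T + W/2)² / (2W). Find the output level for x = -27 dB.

x − T + W/2 = -27 − (-23) + 5 = 1.
GR = (1 − 1/2) × 1² / 20 = 0.5 × 1 / 20 = 0.025 dB.
Output = -27 − 0.025 = -27.025 dB.

-27.025 dB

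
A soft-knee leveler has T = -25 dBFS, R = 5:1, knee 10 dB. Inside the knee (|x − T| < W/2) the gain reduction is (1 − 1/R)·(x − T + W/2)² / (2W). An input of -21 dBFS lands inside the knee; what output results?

x − T + W/2 = -21 − (-25) + 5 = 9.
GR = (1 − 1/5) × 9² / 20 = 0.8 × 81 / 20 = 3.24 dB.
Output = -21 − 3.24 = -24.24 dBFS.

-24.24 dBFS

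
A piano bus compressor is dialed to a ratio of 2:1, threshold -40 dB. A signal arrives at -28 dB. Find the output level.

The input is 12 dB above the -40 dB threshold.
At 2:1 the overshoot is divided by 2, leaving 6 dB above threshold.
Output = -40 + 6 = -34 dB.

-34 dB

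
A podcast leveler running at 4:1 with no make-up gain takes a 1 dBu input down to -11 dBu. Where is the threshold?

Input is 16 dB above T (since output overshoot × R = input overshoot: (-11 − T)·4 = 1 − T gives T = -15 dBu).
Check: -15 + (1 − (-15))/4 = -15 + 4 = -11 dBu. ✓

-15 dBu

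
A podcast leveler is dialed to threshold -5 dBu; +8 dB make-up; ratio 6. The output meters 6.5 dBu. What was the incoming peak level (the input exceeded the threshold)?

16 dBu

Before make-up, the level was 6.5 − 8 = -1.5 dBu.
Post-compression overshoot = -1.5 − (-5) = 3.5 dB.
Undo the ratio: input overshoot = 3.5 × 6 = 21 dB, giving input = 16 dBu.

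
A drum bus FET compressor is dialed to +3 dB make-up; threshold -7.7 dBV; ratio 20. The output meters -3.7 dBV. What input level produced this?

Remove make-up: -3.7 − 3 = -6.7 dBV.
The compressed level sits -6.7 − (-7.7) = 1 dB over threshold.
Before 20:1 compression the overshoot was 1 × 20 = 20 dB, so input = -7.7 + 20 = 12.3 dBV.

12.3 dBV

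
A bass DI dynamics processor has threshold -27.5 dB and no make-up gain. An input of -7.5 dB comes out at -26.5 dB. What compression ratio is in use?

Input overshoot = -7.5 − (-27.5) = 20 dB; output overshoot = -26.5 − (-27.5) = 1 dB.
Ratio = 20 / 1 = 20.

20:1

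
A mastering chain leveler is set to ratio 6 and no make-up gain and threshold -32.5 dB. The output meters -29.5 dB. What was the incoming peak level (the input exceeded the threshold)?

That's 3 dB above the -32.5 dB threshold.
Input overshoot = R × output overshoot = 18 dB → input = -32.5 + 18 = -14.5 dB.

-14.5 dB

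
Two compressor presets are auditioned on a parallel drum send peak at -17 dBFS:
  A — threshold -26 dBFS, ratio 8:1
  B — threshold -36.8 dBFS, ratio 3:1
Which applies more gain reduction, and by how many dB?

A: 9 dB over, compressed to 1.125 dB over, so 7.875 dB of GR.
B: 19.8 dB over, compressed to 6.6 dB over, so 13.2 dB of GR.
B applies 5.325 dB more gain reduction.

B, by 5.325 dB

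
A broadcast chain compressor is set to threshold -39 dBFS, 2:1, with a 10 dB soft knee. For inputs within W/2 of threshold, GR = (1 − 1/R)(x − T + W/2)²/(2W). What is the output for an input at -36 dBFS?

x − T + W/2 = -36 − (-39) + 5 = 8.
GR = (1 − 1/2) × 8² / 20 = 0.5 × 64 / 20 = 1.6 dB.
Output = -36 − 1.6 = -37.6 dBFS.

-37.6 dBFS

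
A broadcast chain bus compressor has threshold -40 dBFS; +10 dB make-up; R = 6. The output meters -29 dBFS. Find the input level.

-34 dBFS

Stripping the +10 dB make-up gives -39 dBFS at the gain stage.
That's 1 dB above the -40 dBFS threshold.
Undo the ratio: input overshoot = 1 × 6 = 6 dB, giving input = -34 dBFS.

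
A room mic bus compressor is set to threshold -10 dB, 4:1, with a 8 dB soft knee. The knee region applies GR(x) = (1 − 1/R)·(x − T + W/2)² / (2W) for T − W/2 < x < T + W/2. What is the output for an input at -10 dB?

-10.75 dB

x − T + W/2 = -10 − (-10) + 4 = 4.
GR = (1 − 1/4) × 4² / 16 = 0.75 × 16 / 16 = 0.75 dB.
Output = -10 − 0.75 = -10.75 dB.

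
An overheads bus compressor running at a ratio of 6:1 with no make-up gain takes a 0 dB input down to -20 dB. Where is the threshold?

-24 dB

Let T be the threshold. Output overshoot = (input overshoot)/R, so -20 − T = (0 − T)/6.
6·(-20 − T) = 0 − T → 5·T = -120 − 0 = -120.
T = -120/5 = -24 dB.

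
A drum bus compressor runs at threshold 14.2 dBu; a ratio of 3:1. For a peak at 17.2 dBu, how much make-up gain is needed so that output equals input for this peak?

Overshoot 3 dB → 3/3 = 1 dB after compression, so the compressed level is 14.2 + 1 = 15.2 dBu.
Make-up = target − compressed = 17.2 − 15.2 = 2 dB.

2 dB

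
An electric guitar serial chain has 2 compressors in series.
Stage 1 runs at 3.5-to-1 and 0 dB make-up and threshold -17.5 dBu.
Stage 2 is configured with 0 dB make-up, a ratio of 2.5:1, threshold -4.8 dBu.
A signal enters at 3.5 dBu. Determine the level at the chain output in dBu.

-11.5 dBu

Stage 1: 3.5 dBu is 21 dB over -17.5 dBu; at 3.5:1 that becomes 6 dB over, giving -11.5 dBu.
Stage 2: -11.5 dBu ≤ -4.8 dBu, so stage 2 doesn't engage; output -11.5 dBu.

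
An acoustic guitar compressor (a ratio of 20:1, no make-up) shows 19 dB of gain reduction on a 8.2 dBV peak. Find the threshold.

-11.8 dBV

Input is 20 dB above T (since output overshoot × R = input overshoot: (-10.8 − T)·20 = 8.2 − T gives T = -11.8 dBV).
Check: -11.8 + (8.2 − (-11.8))/20 = -11.8 + 1 = -10.8 dBV. ✓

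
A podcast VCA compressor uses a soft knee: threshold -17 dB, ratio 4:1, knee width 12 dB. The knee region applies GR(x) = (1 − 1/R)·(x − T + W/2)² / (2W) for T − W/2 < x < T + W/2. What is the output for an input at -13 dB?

x − T + W/2 = -13 − (-17) + 6 = 10.
GR = (1 − 1/4) × 10² / 24 = 0.75 × 100 / 24 = 3.125 dB.
Output = -13 − 3.125 = -16.125 dB.

-16.125 dB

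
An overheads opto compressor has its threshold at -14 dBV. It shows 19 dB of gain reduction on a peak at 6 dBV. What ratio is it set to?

20:1

Input overshoot = 6 − (-14) = 20 dB.
Output overshoot = 20 − 19 = 1 dB.
Ratio = input overshoot / output overshoot = 20 / 1 = 20.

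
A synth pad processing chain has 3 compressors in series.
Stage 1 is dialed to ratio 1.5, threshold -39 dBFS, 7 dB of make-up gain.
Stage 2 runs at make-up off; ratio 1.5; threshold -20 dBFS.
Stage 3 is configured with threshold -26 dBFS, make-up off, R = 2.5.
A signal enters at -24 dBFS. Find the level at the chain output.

Stage 1: -24 dBFS is 15 dB over -39 dBFS; at 1.5:1 that becomes 10 dB over, giving -29 dBFS; +7 dB make-up → -22 dBFS.
Stage 2: below threshold (-22 ≤ -20); passes unchanged; output -22 dBFS.
Stage 3: overshoot 4 dB → 4/2.5 = 1.6 dB → -24.4 dBFS.

-24.4 dBFS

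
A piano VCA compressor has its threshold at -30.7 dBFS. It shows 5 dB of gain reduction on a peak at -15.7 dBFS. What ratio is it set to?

Input overshoot = -15.7 − (-30.7) = 15 dB.
Output overshoot = 15 − 5 = 10 dB.
Ratio = input overshoot / output overshoot = 15 / 10 = 1.5.

1.5:1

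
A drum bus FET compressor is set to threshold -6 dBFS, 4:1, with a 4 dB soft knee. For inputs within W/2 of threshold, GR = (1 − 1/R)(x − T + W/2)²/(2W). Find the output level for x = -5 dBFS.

-5.84375 dBFS

x − T + W/2 = -5 − (-6) + 2 = 3.
GR = (1 − 1/4) × 3² / 8 = 0.75 × 9 / 8 = 0.84375 dB.
Output = -5 − 0.84375 = -5.84375 dBFS.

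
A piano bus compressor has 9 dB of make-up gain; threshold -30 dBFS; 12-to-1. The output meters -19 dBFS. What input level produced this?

-6 dBFS

Stripping the +9 dB make-up gives -28 dBFS at the gain stage.
Post-compression overshoot = -28 − (-30) = 2 dB.
Input overshoot = R × output overshoot = 24 dB → input = -30 + 24 = -6 dBFS.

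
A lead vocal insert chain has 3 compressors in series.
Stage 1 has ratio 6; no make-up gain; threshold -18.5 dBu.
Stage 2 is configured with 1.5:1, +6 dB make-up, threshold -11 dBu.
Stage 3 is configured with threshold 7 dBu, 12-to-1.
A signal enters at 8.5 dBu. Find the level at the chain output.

-8 dBu

Stage 1: 27 dB above -18.5 dBu, reduced 6:1 to 4.5 dB above → -14 dBu.
Stage 2: below threshold (-14 ≤ -11); passes unchanged; make-up brings it to -8 dBu.
Stage 3: -8 dBu ≤ 7 dBu, so stage 3 doesn't engage; output -8 dBu.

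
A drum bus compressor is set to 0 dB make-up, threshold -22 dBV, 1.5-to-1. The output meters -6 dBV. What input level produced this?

That's 16 dB above the -22 dBV threshold.
Before 1.5:1 compression the overshoot was 16 × 1.5 = 24 dB, so input = -22 + 24 = 2 dBV.

2 dBV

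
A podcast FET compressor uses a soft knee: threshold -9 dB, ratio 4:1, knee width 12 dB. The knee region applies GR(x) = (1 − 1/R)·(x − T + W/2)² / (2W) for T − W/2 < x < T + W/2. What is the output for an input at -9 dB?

x − T + W/2 = -9 − (-9) + 6 = 6.
GR = (1 − 1/4) × 6² / 24 = 0.75 × 36 / 24 = 1.125 dB.
Output = -9 − 1.125 = -10.125 dB.

-10.125 dB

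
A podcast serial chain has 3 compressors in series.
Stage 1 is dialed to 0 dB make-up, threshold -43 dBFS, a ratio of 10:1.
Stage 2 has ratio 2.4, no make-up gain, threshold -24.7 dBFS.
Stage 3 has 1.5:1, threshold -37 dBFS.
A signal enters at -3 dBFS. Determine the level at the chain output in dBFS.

-39 dBFS

Stage 1: overshoot 40 dB → 40/10 = 4 dB → -39 dBFS.
Stage 2: -39 dBFS ≤ -24.7 dBFS, so stage 2 doesn't engage; output -39 dBFS.
Stage 3: -39 dBFS is at or below the -37 dBFS threshold — no compression; output -39 dBFS.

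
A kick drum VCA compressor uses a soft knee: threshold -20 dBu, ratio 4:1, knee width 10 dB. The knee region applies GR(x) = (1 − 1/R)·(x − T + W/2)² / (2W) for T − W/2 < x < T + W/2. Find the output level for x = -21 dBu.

-21.6 dBu

x − T + W/2 = -21 − (-20) + 5 = 4.
GR = (1 − 1/4) × 4² / 20 = 0.75 × 16 / 20 = 0.6 dB.
Output = -21 − 0.6 = -21.6 dBu.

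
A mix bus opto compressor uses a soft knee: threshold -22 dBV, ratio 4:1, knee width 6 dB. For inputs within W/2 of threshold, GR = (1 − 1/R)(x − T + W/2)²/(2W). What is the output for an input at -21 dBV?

x − T + W/2 = -21 − (-22) + 3 = 4.
GR = (1 − 1/4) × 4² / 12 = 0.75 × 16 / 12 = 1 dB.
Output = -21 − 1 = -22 dBV.

-22 dBV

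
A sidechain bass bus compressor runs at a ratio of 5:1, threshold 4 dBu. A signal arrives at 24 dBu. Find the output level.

The input is 20 dB above the 4 dBu threshold.
The 20 dB excess becomes 4 dB after 5:1 reduction.
Output = 4 + 4 = 8 dBu.

8 dBu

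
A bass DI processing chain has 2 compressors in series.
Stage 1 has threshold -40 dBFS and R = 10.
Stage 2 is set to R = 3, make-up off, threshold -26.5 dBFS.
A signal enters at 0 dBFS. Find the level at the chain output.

Stage 1: 0 dBFS is 40 dB over -40 dBFS; at 10:1 that becomes 4 dB over, giving -36 dBFS.
Stage 2: -36 dBFS ≤ -26.5 dBFS, so stage 2 doesn't engage; output -36 dBFS.

-36 dBFS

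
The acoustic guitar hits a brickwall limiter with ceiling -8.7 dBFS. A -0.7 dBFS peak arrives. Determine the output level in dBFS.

-8.7 dBFS

At ∞:1, everything above -8.7 dBFS is held at the ceiling.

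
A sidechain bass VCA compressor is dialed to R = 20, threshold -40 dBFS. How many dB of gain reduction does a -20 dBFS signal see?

Overshoot = -20 − (-40) = 20 dB.
A 20:1 ratio leaves 1 dB of that excess.
Gain reduction = 20 − 1 = 19 dB.

19 dB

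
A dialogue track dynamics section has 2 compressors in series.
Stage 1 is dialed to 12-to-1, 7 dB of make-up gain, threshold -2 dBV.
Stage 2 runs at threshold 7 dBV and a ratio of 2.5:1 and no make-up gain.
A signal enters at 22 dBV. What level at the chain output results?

7 dBV

Stage 1: 24 dB above -2 dBV, reduced 12:1 to 2 dB above → 0 dBV; +7 dB make-up → 7 dBV.
Stage 2: 7 dBV is at or below the 7 dBV threshold — no compression; output 7 dBV.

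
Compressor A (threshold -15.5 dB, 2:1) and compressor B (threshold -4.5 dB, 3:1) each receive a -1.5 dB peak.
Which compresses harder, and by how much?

A: GR = 14 − 14/2 = 7 dB.
B: GR = 3 − 3/3 = 2 dB.
A reduces 5 dB more.

A, by 5 dB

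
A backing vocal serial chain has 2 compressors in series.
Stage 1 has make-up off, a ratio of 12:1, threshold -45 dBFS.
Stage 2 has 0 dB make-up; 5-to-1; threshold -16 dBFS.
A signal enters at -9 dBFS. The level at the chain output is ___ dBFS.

Stage 1: -9 dBFS is 36 dB over -45 dBFS; at 12:1 that becomes 3 dB over, giving -42 dBFS.
Stage 2: below threshold (-42 ≤ -16); passes unchanged; output -42 dBFS.

-42 dBFS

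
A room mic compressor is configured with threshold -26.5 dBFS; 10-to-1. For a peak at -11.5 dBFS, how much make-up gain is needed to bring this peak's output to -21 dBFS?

4 dB

Without make-up, output = threshold + overshoot/10 = -26.5 + 1.5 = -25 dBFS.
Gap to target: 4 dB.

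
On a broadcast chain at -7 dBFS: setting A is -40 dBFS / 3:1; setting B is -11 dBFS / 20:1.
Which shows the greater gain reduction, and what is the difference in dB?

A, by 18.2 dB

A: overshoot 33 dB → output overshoot 11 dB → GR 22 dB.
B: overshoot 4 dB → output overshoot 0.2 dB → GR 3.8 dB.
A reduces 18.2 dB more.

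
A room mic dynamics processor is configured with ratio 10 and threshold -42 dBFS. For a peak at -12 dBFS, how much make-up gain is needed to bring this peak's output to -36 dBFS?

3 dB

The peak compresses to -42 + 30/10 = -39 dBFS.
To reach -36 dBFS requires -36 − (-39) = 3 dB of make-up.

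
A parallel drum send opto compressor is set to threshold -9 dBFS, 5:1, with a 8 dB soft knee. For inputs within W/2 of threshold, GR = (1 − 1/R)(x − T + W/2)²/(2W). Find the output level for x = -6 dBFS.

x − T + W/2 = -6 − (-9) + 4 = 7.
GR = (1 − 1/5) × 7² / 16 = 0.8 × 49 / 16 = 2.45 dB.
Output = -6 − 2.45 = -8.45 dBFS.

-8.45 dBFS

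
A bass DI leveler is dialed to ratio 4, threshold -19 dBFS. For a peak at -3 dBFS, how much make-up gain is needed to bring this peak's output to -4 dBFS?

Without make-up, output = threshold + overshoot/4 = -19 + 4 = -15 dBFS.
Gap to target: 11 dB.

11 dB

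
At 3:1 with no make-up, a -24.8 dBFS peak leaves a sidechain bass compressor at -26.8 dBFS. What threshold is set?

-27.8 dBFS

Let T be the threshold. Output overshoot = (input overshoot)/R, so -26.8 − T = (-24.8 − T)/3.
3·(-26.8 − T) = -24.8 − T → 2·T = -80.4 − (-24.8) = -55.6.
T = -55.6/2 = -27.8 dBFS.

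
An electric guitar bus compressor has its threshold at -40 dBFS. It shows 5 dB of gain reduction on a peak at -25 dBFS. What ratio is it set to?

Input overshoot = -25 − (-40) = 15 dB.
Output overshoot = 15 − 5 = 10 dB.
Ratio = input overshoot / output overshoot = 15 / 10 = 1.5.

1.5:1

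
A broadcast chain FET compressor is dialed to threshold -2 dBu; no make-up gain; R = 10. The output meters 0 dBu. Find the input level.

18 dBu

The compressed level sits 0 − (-2) = 2 dB over threshold.
Undo the ratio: input overshoot = 2 × 10 = 20 dB, giving input = 18 dBu.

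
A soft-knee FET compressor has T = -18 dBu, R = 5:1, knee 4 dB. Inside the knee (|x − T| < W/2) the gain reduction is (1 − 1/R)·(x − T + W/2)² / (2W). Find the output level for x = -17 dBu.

-17.9 dBu

x − T + W/2 = -17 − (-18) + 2 = 3.
GR = (1 − 1/5) × 3² / 8 = 0.8 × 9 / 8 = 0.9 dB.
Output = -17 − 0.9 = -17.9 dBu.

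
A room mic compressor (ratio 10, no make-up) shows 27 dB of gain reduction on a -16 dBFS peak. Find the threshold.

-46 dBFS

Input is 30 dB above T (since output overshoot × R = input overshoot: (-43 − T)·10 = -16 − T gives T = -46 dBFS).
Check: -46 + (-16 − (-46))/10 = -46 + 3 = -43 dBFS. ✓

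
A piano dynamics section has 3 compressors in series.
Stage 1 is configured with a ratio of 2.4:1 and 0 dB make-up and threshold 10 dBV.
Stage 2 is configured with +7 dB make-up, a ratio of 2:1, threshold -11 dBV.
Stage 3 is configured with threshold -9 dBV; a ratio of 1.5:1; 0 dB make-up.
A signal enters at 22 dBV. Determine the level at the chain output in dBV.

Stage 1: 12 dB above 10 dBV, reduced 2.4:1 to 5 dB above → 15 dBV.
Stage 2: overshoot 26 dB → 26/2 = 13 dB → 2 dBV; +7 dB make-up → 9 dBV.
Stage 3: 18 dB above -9 dBV, reduced 1.5:1 to 12 dB above → 3 dBV.

3 dBV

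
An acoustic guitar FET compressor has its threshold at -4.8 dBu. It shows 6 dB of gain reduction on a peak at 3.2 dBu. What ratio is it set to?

4:1

Input overshoot = 3.2 − (-4.8) = 8 dB.
Output overshoot = 8 − 6 = 2 dB.
Ratio = input overshoot / output overshoot = 8 / 2 = 4.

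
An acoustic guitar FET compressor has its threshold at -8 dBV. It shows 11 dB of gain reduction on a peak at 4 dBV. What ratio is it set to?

Input overshoot = 4 − (-8) = 12 dB.
Output overshoot = 12 − 11 = 1 dB.
Ratio = input overshoot / output overshoot = 12 / 1 = 12.

12:1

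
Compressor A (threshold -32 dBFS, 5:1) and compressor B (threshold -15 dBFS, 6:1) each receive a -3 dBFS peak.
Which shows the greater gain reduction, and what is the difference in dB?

A, by 13.2 dB

A: GR = 29 − 29/5 = 23.2 dB.
B: GR = 12 − 12/6 = 10 dB.
A applies 13.2 dB more gain reduction.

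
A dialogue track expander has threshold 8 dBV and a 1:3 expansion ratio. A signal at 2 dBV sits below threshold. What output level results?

The input is 6 dB below the 8 dBV threshold.
A 1:3 expander multiplies undershoot by 3: 6 × 3 = 18 dB below threshold.
Output = 8 − 18 = -10 dBV.

-10 dBV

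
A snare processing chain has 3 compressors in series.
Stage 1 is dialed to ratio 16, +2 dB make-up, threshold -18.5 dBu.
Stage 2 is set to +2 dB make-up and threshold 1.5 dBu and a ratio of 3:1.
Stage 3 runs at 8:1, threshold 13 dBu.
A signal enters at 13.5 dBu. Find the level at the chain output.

-12.5 dBu

Stage 1: 13.5 dBu is 32 dB over -18.5 dBu; at 16:1 that becomes 2 dB over, giving -16.5 dBu; +2 dB make-up → -14.5 dBu.
Stage 2: below threshold (-14.5 ≤ 1.5); passes unchanged; make-up brings it to -12.5 dBu.
Stage 3: below threshold (-12.5 ≤ 13); passes unchanged; output -12.5 dBu.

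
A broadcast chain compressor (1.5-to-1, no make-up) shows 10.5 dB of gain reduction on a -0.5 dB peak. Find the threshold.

-32 dB

Gain reduction = -0.5 − (-11) = 10.5 dB; output overshoot = GR / (R − 1) = 10.5 / 0.5 = 21 dB.
Threshold = output − output overshoot = -11 − 21 = -32 dB.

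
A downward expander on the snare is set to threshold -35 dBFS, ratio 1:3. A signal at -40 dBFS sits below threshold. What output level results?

-50 dBFS

Undershoot = (-35) − (-40) = 5 dB.
At 1:3, that expands to 15 dB under threshold.
Output = -35 − 15 = -50 dBFS.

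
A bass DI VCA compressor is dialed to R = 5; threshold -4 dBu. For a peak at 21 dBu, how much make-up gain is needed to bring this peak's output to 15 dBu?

14 dB

Overshoot 25 dB → 25/5 = 5 dB after compression, so the compressed level is -4 + 5 = 1 dBu.
Make-up = target − compressed = 15 − 1 = 14 dB.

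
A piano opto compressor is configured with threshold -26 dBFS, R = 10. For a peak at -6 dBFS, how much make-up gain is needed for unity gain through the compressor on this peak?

18 dB

Without make-up, output = threshold + overshoot/10 = -26 + 2 = -24 dBFS.
Gap to target: 18 dB.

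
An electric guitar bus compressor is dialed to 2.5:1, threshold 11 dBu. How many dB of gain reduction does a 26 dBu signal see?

The signal is 15 dB above threshold.
A 2.5:1 ratio leaves 6 dB of that excess.
So the signal is attenuated by 15 − 6 = 9 dB.

9 dB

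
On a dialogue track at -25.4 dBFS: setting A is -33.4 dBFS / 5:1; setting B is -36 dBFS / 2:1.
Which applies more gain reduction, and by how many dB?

A: overshoot 8 dB → output overshoot 1.6 dB → GR 6.4 dB.
B: overshoot 10.6 dB → output overshoot 5.3 dB → GR 5.3 dB.
Difference: 1.1 dB in favour of A.

A, by 1.1 dB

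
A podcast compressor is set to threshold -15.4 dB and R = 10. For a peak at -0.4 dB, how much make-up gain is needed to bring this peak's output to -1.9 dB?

12 dB

The peak compresses to -15.4 + 15/10 = -13.9 dB.
To reach -1.9 dB requires -1.9 − (-13.9) = 12 dB of make-up.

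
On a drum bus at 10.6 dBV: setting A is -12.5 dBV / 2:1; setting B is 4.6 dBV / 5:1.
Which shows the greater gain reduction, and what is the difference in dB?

A: GR = 23.1 − 23.1/2 = 11.55 dB.
B: GR = 6 − 6/5 = 4.8 dB.
Difference: 6.75 dB in favour of A.

A, by 6.75 dB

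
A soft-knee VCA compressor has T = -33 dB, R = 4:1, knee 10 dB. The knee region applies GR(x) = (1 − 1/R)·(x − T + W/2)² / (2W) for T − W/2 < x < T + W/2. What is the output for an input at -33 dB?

x − T + W/2 = -33 − (-33) + 5 = 5.
GR = (1 − 1/4) × 5² / 20 = 0.75 × 25 / 20 = 0.9375 dB.
Output = -33 − 0.9375 = -33.9375 dB.

-33.9375 dB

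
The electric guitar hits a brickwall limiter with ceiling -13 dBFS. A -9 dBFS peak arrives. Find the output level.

The limiter clamps the peak to its -13 dBFS ceiling.

-13 dBFS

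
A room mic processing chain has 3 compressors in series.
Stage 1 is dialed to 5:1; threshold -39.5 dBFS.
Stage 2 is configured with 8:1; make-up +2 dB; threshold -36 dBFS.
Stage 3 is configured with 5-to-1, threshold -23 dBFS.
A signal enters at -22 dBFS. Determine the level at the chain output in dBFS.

Stage 1: overshoot 17.5 dB → 17.5/5 = 3.5 dB → -36 dBFS.
Stage 2: -36 dBFS ≤ -36 dBFS, so stage 2 doesn't engage; make-up brings it to -34 dBFS.
Stage 3: -34 dBFS ≤ -23 dBFS, so stage 3 doesn't engage; output -34 dBFS.

-34 dBFS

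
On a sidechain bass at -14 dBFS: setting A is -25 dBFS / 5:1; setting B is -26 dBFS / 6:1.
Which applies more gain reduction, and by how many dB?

B, by 1.2 dB

A: GR = 11 − 11/5 = 8.8 dB.
B: GR = 12 − 12/6 = 10 dB.
B applies 1.2 dB more gain reduction.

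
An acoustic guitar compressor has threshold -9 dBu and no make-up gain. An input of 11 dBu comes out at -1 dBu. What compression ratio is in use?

Input overshoot = 11 − (-9) = 20 dB; output overshoot = -1 − (-9) = 8 dB.
Ratio = 20 / 8 = 2.5.

2.5:1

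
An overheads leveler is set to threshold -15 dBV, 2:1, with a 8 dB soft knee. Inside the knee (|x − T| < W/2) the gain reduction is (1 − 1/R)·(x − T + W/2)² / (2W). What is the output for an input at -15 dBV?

x − T + W/2 = -15 − (-15) + 4 = 4.
GR = (1 − 1/2) × 4² / 16 = 0.5 × 16 / 16 = 0.5 dB.
Output = -15 − 0.5 = -15.5 dBV.

-15.5 dBV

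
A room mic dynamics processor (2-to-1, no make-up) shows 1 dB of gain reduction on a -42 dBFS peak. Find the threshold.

-44 dBFS

Gain reduction = -42 − (-43) = 1 dB; output overshoot = GR / (R − 1) = 1 / 1 = 1 dB.
Threshold = output − output overshoot = -43 − 1 = -44 dBFS.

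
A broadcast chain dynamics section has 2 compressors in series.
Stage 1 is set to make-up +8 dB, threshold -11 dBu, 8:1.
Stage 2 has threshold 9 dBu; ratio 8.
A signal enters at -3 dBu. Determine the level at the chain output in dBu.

-2 dBu

Stage 1: -3 dBu is 8 dB over -11 dBu; at 8:1 that becomes 1 dB over, giving -10 dBu; +8 dB make-up → -2 dBu.
Stage 2: below threshold (-2 ≤ 9); passes unchanged; output -2 dBu.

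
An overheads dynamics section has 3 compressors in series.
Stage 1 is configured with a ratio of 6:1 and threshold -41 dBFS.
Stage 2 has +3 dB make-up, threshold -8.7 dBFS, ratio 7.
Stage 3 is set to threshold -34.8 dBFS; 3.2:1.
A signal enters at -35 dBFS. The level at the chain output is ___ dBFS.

Stage 1: -35 dBFS is 6 dB over -41 dBFS; at 6:1 that becomes 1 dB over, giving -40 dBFS.
Stage 2: -40 dBFS is at or below the -8.7 dBFS threshold — no compression; make-up brings it to -37 dBFS.
Stage 3: -37 dBFS ≤ -34.8 dBFS, so stage 3 doesn't engage; output -37 dBFS.

-37 dBFS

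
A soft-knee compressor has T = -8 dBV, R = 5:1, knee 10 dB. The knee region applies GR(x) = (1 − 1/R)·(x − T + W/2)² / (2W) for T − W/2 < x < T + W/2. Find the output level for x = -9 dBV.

x − T + W/2 = -9 − (-8) + 5 = 4.
GR = (1 − 1/5) × 4² / 20 = 0.8 × 16 / 20 = 0.64 dB.
Output = -9 − 0.64 = -9.64 dBV.

-9.64 dBV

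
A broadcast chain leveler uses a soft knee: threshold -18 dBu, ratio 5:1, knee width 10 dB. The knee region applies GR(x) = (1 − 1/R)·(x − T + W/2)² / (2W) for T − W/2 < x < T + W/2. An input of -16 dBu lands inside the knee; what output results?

-17.96 dBu

x − T + W/2 = -16 − (-18) + 5 = 7.
GR = (1 − 1/5) × 7² / 20 = 0.8 × 49 / 20 = 1.96 dB.
Output = -16 − 1.96 = -17.96 dBu.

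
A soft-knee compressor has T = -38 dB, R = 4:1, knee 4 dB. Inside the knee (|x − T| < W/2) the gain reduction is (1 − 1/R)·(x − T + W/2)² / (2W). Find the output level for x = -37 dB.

x − T + W/2 = -37 − (-38) + 2 = 3.
GR = (1 − 1/4) × 3² / 8 = 0.75 × 9 / 8 = 0.84375 dB.
Output = -37 − 0.84375 = -37.84375 dB.

-37.84375 dB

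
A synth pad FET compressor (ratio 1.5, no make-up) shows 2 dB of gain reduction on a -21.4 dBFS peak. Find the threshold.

Gain reduction = -21.4 − (-23.4) = 2 dB; output overshoot = GR / (R − 1) = 2 / 0.5 = 4 dB.
Threshold = output − output overshoot = -23.4 − 4 = -27.4 dBFS.

-27.4 dBFS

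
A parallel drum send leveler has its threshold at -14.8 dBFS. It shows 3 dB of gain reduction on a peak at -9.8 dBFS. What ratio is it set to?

Input overshoot = -9.8 − (-14.8) = 5 dB.
Output overshoot = 5 − 3 = 2 dB.
Ratio = input overshoot / output overshoot = 5 / 2 = 2.5.

2.5:1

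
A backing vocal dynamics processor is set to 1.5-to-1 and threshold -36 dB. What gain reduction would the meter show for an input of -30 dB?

-30 dB exceeds the threshold by 6 dB.
After 1.5:1 compression the overshoot becomes 6/1.5 = 4 dB.
GR = overshoot in − overshoot out = 6 − 4 = 2 dB.

2 dB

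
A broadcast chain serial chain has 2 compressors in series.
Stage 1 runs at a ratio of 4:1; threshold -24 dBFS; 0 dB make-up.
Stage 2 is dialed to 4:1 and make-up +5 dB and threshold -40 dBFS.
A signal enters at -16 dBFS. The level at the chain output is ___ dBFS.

-30.5 dBFS

Stage 1: -16 dBFS is 8 dB over -24 dBFS; at 4:1 that becomes 2 dB over, giving -22 dBFS.
Stage 2: -22 dBFS is 18 dB over -40 dBFS; at 4:1 that becomes 4.5 dB over, giving -35.5 dBFS; +5 dB make-up → -30.5 dBFS.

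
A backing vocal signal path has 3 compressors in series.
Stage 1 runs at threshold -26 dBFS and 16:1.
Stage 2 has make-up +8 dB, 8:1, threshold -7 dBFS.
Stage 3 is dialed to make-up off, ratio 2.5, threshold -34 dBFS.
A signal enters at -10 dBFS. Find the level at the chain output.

Stage 1: 16 dB above -26 dBFS, reduced 16:1 to 1 dB above → -25 dBFS.
Stage 2: -25 dBFS ≤ -7 dBFS, so stage 2 doesn't engage; make-up brings it to -17 dBFS.
Stage 3: -17 dBFS is 17 dB over -34 dBFS; at 2.5:1 that becomes 6.8 dB over, giving -27.2 dBFS.

-27.2 dBFS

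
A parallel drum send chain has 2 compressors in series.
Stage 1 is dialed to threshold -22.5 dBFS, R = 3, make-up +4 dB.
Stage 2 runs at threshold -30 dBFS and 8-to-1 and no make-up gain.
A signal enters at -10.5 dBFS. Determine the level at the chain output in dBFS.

Stage 1: overshoot 12 dB → 12/3 = 4 dB → -18.5 dBFS; +4 dB make-up → -14.5 dBFS.
Stage 2: overshoot 15.5 dB → 15.5/8 = 1.9375 dB → -28.0625 dBFS.

-28.0625 dBFS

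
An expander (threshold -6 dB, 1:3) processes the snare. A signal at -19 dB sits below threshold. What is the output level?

Below threshold, a 1:3 expander applies gain = (3−1)×(T − x) of attenuation.
(3−1) × 13 = 26 dB, so output = -19 − 26 = -45 dB.

-45 dB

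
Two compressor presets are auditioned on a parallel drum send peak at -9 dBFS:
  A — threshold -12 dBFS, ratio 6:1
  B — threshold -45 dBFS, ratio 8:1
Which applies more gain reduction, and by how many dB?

B, by 29 dB

A: 3 dB over, compressed to 0.5 dB over, so 2.5 dB of GR.
B: 36 dB over, compressed to 4.5 dB over, so 31.5 dB of GR.
Difference: 29 dB in favour of B.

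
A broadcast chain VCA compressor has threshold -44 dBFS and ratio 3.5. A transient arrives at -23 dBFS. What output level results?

-38 dBFS

The input is 21 dB above the -44 dBFS threshold.
3.5:1 compression reduces that to 21/3.5 = 6 dB over.
That puts the output at -38 dBFS.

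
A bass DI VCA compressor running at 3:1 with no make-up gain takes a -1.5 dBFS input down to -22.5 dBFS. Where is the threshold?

-33 dBFS

Input is 31.5 dB above T (since output overshoot × R = input overshoot: (-22.5 − T)·3 = -1.5 − T gives T = -33 dBFS).
Check: -33 + (-1.5 − (-33))/3 = -33 + 10.5 = -22.5 dBFS. ✓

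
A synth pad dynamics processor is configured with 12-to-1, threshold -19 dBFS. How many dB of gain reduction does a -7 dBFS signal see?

Overshoot = -7 − (-19) = 12 dB.
A 12:1 ratio leaves 1 dB of that excess.
So the signal is attenuated by 12 − 1 = 11 dB.

11 dB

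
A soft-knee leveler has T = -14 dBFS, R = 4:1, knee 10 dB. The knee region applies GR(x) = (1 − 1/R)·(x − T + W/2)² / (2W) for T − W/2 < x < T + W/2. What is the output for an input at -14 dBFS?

-14.9375 dBFS

x − T + W/2 = -14 − (-14) + 5 = 5.
GR = (1 − 1/4) × 5² / 20 = 0.75 × 25 / 20 = 0.9375 dB.
Output = -14 − 0.9375 = -14.9375 dBFS.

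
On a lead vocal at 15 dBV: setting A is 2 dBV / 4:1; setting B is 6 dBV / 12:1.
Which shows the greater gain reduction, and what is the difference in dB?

A: 13 dB over, compressed to 3.25 dB over, so 9.75 dB of GR.
B: 9 dB over, compressed to 0.75 dB over, so 8.25 dB of GR.
A applies 1.5 dB more gain reduction.

A, by 1.5 dB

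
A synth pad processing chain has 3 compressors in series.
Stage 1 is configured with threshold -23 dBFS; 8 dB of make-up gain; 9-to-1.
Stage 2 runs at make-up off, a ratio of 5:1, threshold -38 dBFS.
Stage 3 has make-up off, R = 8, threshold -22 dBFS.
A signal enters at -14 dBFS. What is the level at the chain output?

Stage 1: overshoot 9 dB → 9/9 = 1 dB → -22 dBFS; +8 dB make-up → -14 dBFS.
Stage 2: 24 dB above -38 dBFS, reduced 5:1 to 4.8 dB above → -33.2 dBFS.
Stage 3: -33.2 dBFS ≤ -22 dBFS, so stage 3 doesn't engage; output -33.2 dBFS.

-33.2 dBFS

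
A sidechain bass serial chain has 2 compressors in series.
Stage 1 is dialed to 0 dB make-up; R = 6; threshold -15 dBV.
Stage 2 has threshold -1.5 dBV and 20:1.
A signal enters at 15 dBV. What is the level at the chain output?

Stage 1: 30 dB above -15 dBV, reduced 6:1 to 5 dB above → -10 dBV.
Stage 2: -10 dBV is at or below the -1.5 dBV threshold — no compression; output -10 dBV.

-10 dBV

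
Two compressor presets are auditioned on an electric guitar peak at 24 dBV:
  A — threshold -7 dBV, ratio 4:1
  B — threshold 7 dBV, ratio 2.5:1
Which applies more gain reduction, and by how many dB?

A: overshoot 31 dB → output overshoot 7.75 dB → GR 23.25 dB.
B: overshoot 17 dB → output overshoot 6.8 dB → GR 10.2 dB.
Difference: 13.05 dB in favour of A.

A, by 13.05 dB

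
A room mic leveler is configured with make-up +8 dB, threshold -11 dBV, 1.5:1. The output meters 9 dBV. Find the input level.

Stripping the +8 dB make-up gives 1 dBV at the gain stage.
The compressed level sits 1 − (-11) = 12 dB over threshold.
Input overshoot = R × output overshoot = 18 dB → input = -11 + 18 = 7 dBV.

7 dBV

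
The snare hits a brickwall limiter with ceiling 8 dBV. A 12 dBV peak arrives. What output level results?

8 dBV

The limiter clamps the peak to its 8 dBV ceiling.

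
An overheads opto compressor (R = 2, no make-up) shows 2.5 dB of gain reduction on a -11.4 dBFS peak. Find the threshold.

-16.4 dBFS

Input is 5 dB above T (since output overshoot × R = input overshoot: (-13.9 − T)·2 = -11.4 − T gives T = -16.4 dBFS).
Check: -16.4 + (-11.4 − (-16.4))/2 = -16.4 + 2.5 = -13.9 dBFS. ✓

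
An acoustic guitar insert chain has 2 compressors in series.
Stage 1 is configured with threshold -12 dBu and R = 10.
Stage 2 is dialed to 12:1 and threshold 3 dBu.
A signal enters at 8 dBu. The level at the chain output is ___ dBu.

-10 dBu

Stage 1: 8 dBu is 20 dB over -12 dBu; at 10:1 that becomes 2 dB over, giving -10 dBu.
Stage 2: -10 dBu ≤ 3 dBu, so stage 2 doesn't engage; output -10 dBu.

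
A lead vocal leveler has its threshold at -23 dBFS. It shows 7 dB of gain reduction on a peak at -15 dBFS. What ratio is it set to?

Input overshoot = -15 − (-23) = 8 dB.
Output overshoot = 8 − 7 = 1 dB.
Ratio = input overshoot / output overshoot = 8 / 1 = 8.

8:1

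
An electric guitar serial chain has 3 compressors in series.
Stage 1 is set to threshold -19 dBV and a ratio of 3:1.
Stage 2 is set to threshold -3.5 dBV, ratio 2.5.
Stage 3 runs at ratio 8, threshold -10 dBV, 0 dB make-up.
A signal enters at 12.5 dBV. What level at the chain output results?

Stage 1: 31.5 dB above -19 dBV, reduced 3:1 to 10.5 dB above → -8.5 dBV.
Stage 2: -8.5 dBV ≤ -3.5 dBV, so stage 2 doesn't engage; output -8.5 dBV.
Stage 3: -8.5 dBV is 1.5 dB over -10 dBV; at 8:1 that becomes 0.1875 dB over, giving -9.8125 dBV.

-9.8125 dBV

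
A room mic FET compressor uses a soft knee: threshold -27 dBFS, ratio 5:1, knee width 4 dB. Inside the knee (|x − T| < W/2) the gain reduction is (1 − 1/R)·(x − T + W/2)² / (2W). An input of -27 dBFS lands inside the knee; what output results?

-27.4 dBFS

x − T + W/2 = -27 − (-27) + 2 = 2.
GR = (1 − 1/5) × 2² / 8 = 0.8 × 4 / 8 = 0.4 dB.
Output = -27 − 0.4 = -27.4 dBFS.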